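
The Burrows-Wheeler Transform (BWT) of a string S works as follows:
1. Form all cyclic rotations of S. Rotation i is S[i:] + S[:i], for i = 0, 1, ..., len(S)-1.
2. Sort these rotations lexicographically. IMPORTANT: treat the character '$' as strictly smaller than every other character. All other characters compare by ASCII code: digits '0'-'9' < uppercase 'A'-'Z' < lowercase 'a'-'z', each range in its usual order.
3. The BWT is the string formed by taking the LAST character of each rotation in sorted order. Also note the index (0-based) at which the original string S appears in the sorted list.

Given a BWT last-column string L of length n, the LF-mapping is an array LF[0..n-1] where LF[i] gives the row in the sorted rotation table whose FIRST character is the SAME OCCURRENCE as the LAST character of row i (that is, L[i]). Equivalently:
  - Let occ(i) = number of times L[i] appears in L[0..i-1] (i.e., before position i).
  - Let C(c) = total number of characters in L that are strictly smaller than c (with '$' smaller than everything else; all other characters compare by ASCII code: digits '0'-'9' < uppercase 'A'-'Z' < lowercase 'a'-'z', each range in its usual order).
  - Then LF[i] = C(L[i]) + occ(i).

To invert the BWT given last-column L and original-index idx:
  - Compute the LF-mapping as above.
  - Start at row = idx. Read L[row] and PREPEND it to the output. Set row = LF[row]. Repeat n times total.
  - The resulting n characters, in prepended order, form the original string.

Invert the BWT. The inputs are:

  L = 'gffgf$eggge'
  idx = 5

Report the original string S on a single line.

LF mapping: 6 3 4 7 5 0 1 8 9 10 2
Walk LF starting at row 5, prepending L[row]:
  step 1: row=5, L[5]='$', prepend. Next row=LF[5]=0
  step 2: row=0, L[0]='g', prepend. Next row=LF[0]=6
  step 3: row=6, L[6]='e', prepend. Next row=LF[6]=1
  step 4: row=1, L[1]='f', prepend. Next row=LF[1]=3
  step 5: row=3, L[3]='g', prepend. Next row=LF[3]=7
  step 6: row=7, L[7]='g', prepend. Next row=LF[7]=8
  step 7: row=8, L[8]='g', prepend. Next row=LF[8]=9
  step 8: row=9, L[9]='g', prepend. Next row=LF[9]=10
  step 9: row=10, L[10]='e', prepend. Next row=LF[10]=2
  step 10: row=2, L[2]='f', prepend. Next row=LF[2]=4
  step 11: row=4, L[4]='f', prepend. Next row=LF[4]=5
Reversed output: ffeggggfeg$

Answer: ffeggggfeg$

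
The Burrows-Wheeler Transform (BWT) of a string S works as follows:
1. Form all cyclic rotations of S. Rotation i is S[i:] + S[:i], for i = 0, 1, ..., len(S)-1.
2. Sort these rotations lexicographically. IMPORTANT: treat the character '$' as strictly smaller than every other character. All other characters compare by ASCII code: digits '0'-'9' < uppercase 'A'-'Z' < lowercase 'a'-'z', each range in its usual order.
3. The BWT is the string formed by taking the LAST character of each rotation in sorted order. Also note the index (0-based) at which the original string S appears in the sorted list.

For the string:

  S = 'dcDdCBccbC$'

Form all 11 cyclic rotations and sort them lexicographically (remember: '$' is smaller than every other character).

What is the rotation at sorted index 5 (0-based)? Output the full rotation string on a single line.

All 11 rotations (rotation i = S[i:]+S[:i]):
  rot[0] = dcDdCBccbC$
  rot[1] = cDdCBccbC$d
  rot[2] = DdCBccbC$dc
  rot[3] = dCBccbC$dcD
  rot[4] = CBccbC$dcDd
  rot[5] = BccbC$dcDdC
  rot[6] = ccbC$dcDdCB
  rot[7] = cbC$dcDdCBc
  rot[8] = bC$dcDdCBcc
  rot[9] = C$dcDdCBccb
  rot[10] = $dcDdCBccbC
Sorted (with $ < everything):
  sorted[0] = $dcDdCBccbC
  sorted[1] = BccbC$dcDdC
  sorted[2] = C$dcDdCBccb
  sorted[3] = CBccbC$dcDd
  sorted[4] = DdCBccbC$dc
  sorted[5] = bC$dcDdCBcc
  sorted[6] = cDdCBccbC$d
  sorted[7] = cbC$dcDdCBc
  sorted[8] = ccbC$dcDdCB
  sorted[9] = dCBccbC$dcD
  sorted[10] = dcDdCBccbC$
sorted[5] = bC$dcDdCBcc

Answer: bC$dcDdCBcc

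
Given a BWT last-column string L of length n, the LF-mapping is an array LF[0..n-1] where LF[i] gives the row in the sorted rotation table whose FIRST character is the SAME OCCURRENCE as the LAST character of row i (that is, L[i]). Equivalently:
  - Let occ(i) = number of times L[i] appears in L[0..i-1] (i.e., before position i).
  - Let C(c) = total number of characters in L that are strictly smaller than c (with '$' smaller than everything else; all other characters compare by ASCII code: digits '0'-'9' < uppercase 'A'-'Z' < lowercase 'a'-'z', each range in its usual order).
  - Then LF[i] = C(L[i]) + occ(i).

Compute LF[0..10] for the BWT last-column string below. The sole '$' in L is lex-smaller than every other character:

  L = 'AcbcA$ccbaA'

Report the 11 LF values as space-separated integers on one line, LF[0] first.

Answer: 1 7 5 8 2 0 9 10 6 4 3

Derivation:
Char counts: '$':1, 'A':3, 'a':1, 'b':2, 'c':4
C (first-col start): C('$')=0, C('A')=1, C('a')=4, C('b')=5, C('c')=7
L[0]='A': occ=0, LF[0]=C('A')+0=1+0=1
L[1]='c': occ=0, LF[1]=C('c')+0=7+0=7
L[2]='b': occ=0, LF[2]=C('b')+0=5+0=5
L[3]='c': occ=1, LF[3]=C('c')+1=7+1=8
L[4]='A': occ=1, LF[4]=C('A')+1=1+1=2
L[5]='$': occ=0, LF[5]=C('$')+0=0+0=0
L[6]='c': occ=2, LF[6]=C('c')+2=7+2=9
L[7]='c': occ=3, LF[7]=C('c')+3=7+3=10
L[8]='b': occ=1, LF[8]=C('b')+1=5+1=6
L[9]='a': occ=0, LF[9]=C('a')+0=4+0=4
L[10]='A': occ=2, LF[10]=C('A')+2=1+2=3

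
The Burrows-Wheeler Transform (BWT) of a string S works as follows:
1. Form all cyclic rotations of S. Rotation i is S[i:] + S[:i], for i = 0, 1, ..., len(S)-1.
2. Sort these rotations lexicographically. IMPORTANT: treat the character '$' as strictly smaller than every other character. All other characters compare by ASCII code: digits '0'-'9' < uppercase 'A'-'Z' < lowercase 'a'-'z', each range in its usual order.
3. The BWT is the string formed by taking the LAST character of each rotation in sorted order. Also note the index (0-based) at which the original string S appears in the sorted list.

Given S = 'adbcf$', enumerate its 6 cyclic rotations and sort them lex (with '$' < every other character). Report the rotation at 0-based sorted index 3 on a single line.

Answer: cf$adb

Derivation:
All 6 rotations (rotation i = S[i:]+S[:i]):
  rot[0] = adbcf$
  rot[1] = dbcf$a
  rot[2] = bcf$ad
  rot[3] = cf$adb
  rot[4] = f$adbc
  rot[5] = $adbcf
Sorted (with $ < everything):
  sorted[0] = $adbcf
  sorted[1] = adbcf$
  sorted[2] = bcf$ad
  sorted[3] = cf$adb
  sorted[4] = dbcf$a
  sorted[5] = f$adbc
sorted[3] = cf$adb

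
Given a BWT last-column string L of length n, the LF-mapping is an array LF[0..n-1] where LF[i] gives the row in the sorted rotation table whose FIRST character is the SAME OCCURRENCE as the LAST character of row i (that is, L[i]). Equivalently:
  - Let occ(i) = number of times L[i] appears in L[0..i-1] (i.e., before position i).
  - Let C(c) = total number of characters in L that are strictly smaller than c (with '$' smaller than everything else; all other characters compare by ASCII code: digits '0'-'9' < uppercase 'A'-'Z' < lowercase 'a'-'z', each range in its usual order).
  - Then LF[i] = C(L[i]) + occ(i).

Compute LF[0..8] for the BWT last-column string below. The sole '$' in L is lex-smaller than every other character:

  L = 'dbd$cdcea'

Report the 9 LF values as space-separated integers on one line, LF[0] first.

Char counts: '$':1, 'a':1, 'b':1, 'c':2, 'd':3, 'e':1
C (first-col start): C('$')=0, C('a')=1, C('b')=2, C('c')=3, C('d')=5, C('e')=8
L[0]='d': occ=0, LF[0]=C('d')+0=5+0=5
L[1]='b': occ=0, LF[1]=C('b')+0=2+0=2
L[2]='d': occ=1, LF[2]=C('d')+1=5+1=6
L[3]='$': occ=0, LF[3]=C('$')+0=0+0=0
L[4]='c': occ=0, LF[4]=C('c')+0=3+0=3
L[5]='d': occ=2, LF[5]=C('d')+2=5+2=7
L[6]='c': occ=1, LF[6]=C('c')+1=3+1=4
L[7]='e': occ=0, LF[7]=C('e')+0=8+0=8
L[8]='a': occ=0, LF[8]=C('a')+0=1+0=1

Answer: 5 2 6 0 3 7 4 8 1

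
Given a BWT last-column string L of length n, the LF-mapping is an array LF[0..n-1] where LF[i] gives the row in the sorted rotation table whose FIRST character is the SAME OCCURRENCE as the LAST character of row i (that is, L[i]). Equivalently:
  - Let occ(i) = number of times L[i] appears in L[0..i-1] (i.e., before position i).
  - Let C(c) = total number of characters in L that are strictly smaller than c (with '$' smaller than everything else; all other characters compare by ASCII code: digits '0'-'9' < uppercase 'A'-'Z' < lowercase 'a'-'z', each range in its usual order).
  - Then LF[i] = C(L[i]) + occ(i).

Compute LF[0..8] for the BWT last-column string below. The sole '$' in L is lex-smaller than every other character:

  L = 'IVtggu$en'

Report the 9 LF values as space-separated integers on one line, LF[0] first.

Char counts: '$':1, 'I':1, 'V':1, 'e':1, 'g':2, 'n':1, 't':1, 'u':1
C (first-col start): C('$')=0, C('I')=1, C('V')=2, C('e')=3, C('g')=4, C('n')=6, C('t')=7, C('u')=8
L[0]='I': occ=0, LF[0]=C('I')+0=1+0=1
L[1]='V': occ=0, LF[1]=C('V')+0=2+0=2
L[2]='t': occ=0, LF[2]=C('t')+0=7+0=7
L[3]='g': occ=0, LF[3]=C('g')+0=4+0=4
L[4]='g': occ=1, LF[4]=C('g')+1=4+1=5
L[5]='u': occ=0, LF[5]=C('u')+0=8+0=8
L[6]='$': occ=0, LF[6]=C('$')+0=0+0=0
L[7]='e': occ=0, LF[7]=C('e')+0=3+0=3
L[8]='n': occ=0, LF[8]=C('n')+0=6+0=6

Answer: 1 2 7 4 5 8 0 3 6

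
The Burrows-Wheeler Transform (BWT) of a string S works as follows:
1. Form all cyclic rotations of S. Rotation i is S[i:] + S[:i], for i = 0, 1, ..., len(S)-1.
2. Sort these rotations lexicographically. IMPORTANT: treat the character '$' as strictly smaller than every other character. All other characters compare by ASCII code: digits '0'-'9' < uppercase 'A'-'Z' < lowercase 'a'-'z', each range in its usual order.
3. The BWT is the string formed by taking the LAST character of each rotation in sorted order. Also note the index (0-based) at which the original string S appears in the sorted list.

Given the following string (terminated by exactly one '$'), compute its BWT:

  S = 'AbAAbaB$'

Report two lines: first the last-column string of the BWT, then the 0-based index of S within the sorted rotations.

Answer: Bb$AabAA
2

Derivation:
All 8 rotations (rotation i = S[i:]+S[:i]):
  rot[0] = AbAAbaB$
  rot[1] = bAAbaB$A
  rot[2] = AAbaB$Ab
  rot[3] = AbaB$AbA
  rot[4] = baB$AbAA
  rot[5] = aB$AbAAb
  rot[6] = B$AbAAba
  rot[7] = $AbAAbaB
Sorted (with $ < everything):
  sorted[0] = $AbAAbaB  (last char: 'B')
  sorted[1] = AAbaB$Ab  (last char: 'b')
  sorted[2] = AbAAbaB$  (last char: '$')
  sorted[3] = AbaB$AbA  (last char: 'A')
  sorted[4] = B$AbAAba  (last char: 'a')
  sorted[5] = aB$AbAAb  (last char: 'b')
  sorted[6] = bAAbaB$A  (last char: 'A')
  sorted[7] = baB$AbAA  (last char: 'A')
Last column: Bb$AabAA
Original string S is at sorted index 2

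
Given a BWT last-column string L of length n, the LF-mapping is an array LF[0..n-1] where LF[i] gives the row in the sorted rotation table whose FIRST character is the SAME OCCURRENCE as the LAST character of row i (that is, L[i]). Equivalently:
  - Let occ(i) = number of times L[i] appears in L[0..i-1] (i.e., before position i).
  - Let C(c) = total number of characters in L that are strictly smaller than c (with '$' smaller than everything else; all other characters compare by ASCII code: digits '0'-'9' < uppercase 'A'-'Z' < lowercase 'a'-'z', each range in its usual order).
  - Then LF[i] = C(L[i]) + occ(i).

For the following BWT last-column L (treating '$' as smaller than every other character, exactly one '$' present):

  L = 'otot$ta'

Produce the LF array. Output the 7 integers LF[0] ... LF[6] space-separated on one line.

Answer: 2 4 3 5 0 6 1

Derivation:
Char counts: '$':1, 'a':1, 'o':2, 't':3
C (first-col start): C('$')=0, C('a')=1, C('o')=2, C('t')=4
L[0]='o': occ=0, LF[0]=C('o')+0=2+0=2
L[1]='t': occ=0, LF[1]=C('t')+0=4+0=4
L[2]='o': occ=1, LF[2]=C('o')+1=2+1=3
L[3]='t': occ=1, LF[3]=C('t')+1=4+1=5
L[4]='$': occ=0, LF[4]=C('$')+0=0+0=0
L[5]='t': occ=2, LF[5]=C('t')+2=4+2=6
L[6]='a': occ=0, LF[6]=C('a')+0=1+0=1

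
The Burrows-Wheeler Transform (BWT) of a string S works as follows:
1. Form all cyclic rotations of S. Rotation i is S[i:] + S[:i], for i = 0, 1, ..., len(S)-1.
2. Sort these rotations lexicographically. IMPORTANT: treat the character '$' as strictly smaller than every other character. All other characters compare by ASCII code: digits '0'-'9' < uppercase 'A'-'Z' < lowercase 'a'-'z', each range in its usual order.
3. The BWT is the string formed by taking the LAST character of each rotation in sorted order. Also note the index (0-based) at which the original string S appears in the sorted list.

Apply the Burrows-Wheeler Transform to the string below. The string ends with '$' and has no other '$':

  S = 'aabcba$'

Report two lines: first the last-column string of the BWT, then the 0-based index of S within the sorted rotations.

All 7 rotations (rotation i = S[i:]+S[:i]):
  rot[0] = aabcba$
  rot[1] = abcba$a
  rot[2] = bcba$aa
  rot[3] = cba$aab
  rot[4] = ba$aabc
  rot[5] = a$aabcb
  rot[6] = $aabcba
Sorted (with $ < everything):
  sorted[0] = $aabcba  (last char: 'a')
  sorted[1] = a$aabcb  (last char: 'b')
  sorted[2] = aabcba$  (last char: '$')
  sorted[3] = abcba$a  (last char: 'a')
  sorted[4] = ba$aabc  (last char: 'c')
  sorted[5] = bcba$aa  (last char: 'a')
  sorted[6] = cba$aab  (last char: 'b')
Last column: ab$acab
Original string S is at sorted index 2

Answer: ab$acab
2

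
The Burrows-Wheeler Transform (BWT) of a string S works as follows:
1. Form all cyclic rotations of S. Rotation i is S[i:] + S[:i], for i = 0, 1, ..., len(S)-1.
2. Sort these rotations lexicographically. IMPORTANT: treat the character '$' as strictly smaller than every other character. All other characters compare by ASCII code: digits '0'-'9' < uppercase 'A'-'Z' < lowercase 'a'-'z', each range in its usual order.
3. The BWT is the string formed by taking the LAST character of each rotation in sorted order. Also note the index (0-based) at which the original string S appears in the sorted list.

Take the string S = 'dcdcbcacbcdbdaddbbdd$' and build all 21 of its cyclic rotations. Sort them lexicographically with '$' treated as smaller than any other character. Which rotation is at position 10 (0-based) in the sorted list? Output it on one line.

All 21 rotations (rotation i = S[i:]+S[:i]):
  rot[0] = dcdcbcacbcdbdaddbbdd$
  rot[1] = cdcbcacbcdbdaddbbdd$d
  rot[2] = dcbcacbcdbdaddbbdd$dc
  rot[3] = cbcacbcdbdaddbbdd$dcd
  rot[4] = bcacbcdbdaddbbdd$dcdc
  rot[5] = cacbcdbdaddbbdd$dcdcb
  rot[6] = acbcdbdaddbbdd$dcdcbc
  rot[7] = cbcdbdaddbbdd$dcdcbca
  rot[8] = bcdbdaddbbdd$dcdcbcac
  rot[9] = cdbdaddbbdd$dcdcbcacb
  rot[10] = dbdaddbbdd$dcdcbcacbc
  rot[11] = bdaddbbdd$dcdcbcacbcd
  rot[12] = daddbbdd$dcdcbcacbcdb
  rot[13] = addbbdd$dcdcbcacbcdbd
  rot[14] = ddbbdd$dcdcbcacbcdbda
  rot[15] = dbbdd$dcdcbcacbcdbdad
  rot[16] = bbdd$dcdcbcacbcdbdadd
  rot[17] = bdd$dcdcbcacbcdbdaddb
  rot[18] = dd$dcdcbcacbcdbdaddbb
  rot[19] = d$dcdcbcacbcdbdaddbbd
  rot[20] = $dcdcbcacbcdbdaddbbdd
Sorted (with $ < everything):
  sorted[0] = $dcdcbcacbcdbdaddbbdd
  sorted[1] = acbcdbdaddbbdd$dcdcbc
  sorted[2] = addbbdd$dcdcbcacbcdbd
  sorted[3] = bbdd$dcdcbcacbcdbdadd
  sorted[4] = bcacbcdbdaddbbdd$dcdc
  sorted[5] = bcdbdaddbbdd$dcdcbcac
  sorted[6] = bdaddbbdd$dcdcbcacbcd
  sorted[7] = bdd$dcdcbcacbcdbdaddb
  sorted[8] = cacbcdbdaddbbdd$dcdcb
  sorted[9] = cbcacbcdbdaddbbdd$dcd
  sorted[10] = cbcdbdaddbbdd$dcdcbca
  sorted[11] = cdbdaddbbdd$dcdcbcacb
  sorted[12] = cdcbcacbcdbdaddbbdd$d
  sorted[13] = d$dcdcbcacbcdbdaddbbd
  sorted[14] = daddbbdd$dcdcbcacbcdb
  sorted[15] = dbbdd$dcdcbcacbcdbdad
  sorted[16] = dbdaddbbdd$dcdcbcacbc
  sorted[17] = dcbcacbcdbdaddbbdd$dc
  sorted[18] = dcdcbcacbcdbdaddbbdd$
  sorted[19] = dd$dcdcbcacbcdbdaddbb
  sorted[20] = ddbbdd$dcdcbcacbcdbda
sorted[10] = cbcdbdaddbbdd$dcdcbca

Answer: cbcdbdaddbbdd$dcdcbca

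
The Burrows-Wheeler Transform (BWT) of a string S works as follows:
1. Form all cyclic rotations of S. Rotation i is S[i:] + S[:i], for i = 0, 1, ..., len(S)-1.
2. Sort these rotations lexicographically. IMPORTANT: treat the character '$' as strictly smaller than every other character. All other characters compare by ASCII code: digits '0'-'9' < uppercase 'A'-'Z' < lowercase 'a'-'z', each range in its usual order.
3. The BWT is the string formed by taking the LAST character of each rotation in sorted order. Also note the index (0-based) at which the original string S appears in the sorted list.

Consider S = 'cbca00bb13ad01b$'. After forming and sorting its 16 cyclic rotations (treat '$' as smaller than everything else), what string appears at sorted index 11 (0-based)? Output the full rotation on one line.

All 16 rotations (rotation i = S[i:]+S[:i]):
  rot[0] = cbca00bb13ad01b$
  rot[1] = bca00bb13ad01b$c
  rot[2] = ca00bb13ad01b$cb
  rot[3] = a00bb13ad01b$cbc
  rot[4] = 00bb13ad01b$cbca
  rot[5] = 0bb13ad01b$cbca0
  rot[6] = bb13ad01b$cbca00
  rot[7] = b13ad01b$cbca00b
  rot[8] = 13ad01b$cbca00bb
  rot[9] = 3ad01b$cbca00bb1
  rot[10] = ad01b$cbca00bb13
  rot[11] = d01b$cbca00bb13a
  rot[12] = 01b$cbca00bb13ad
  rot[13] = 1b$cbca00bb13ad0
  rot[14] = b$cbca00bb13ad01
  rot[15] = $cbca00bb13ad01b
Sorted (with $ < everything):
  sorted[0] = $cbca00bb13ad01b
  sorted[1] = 00bb13ad01b$cbca
  sorted[2] = 01b$cbca00bb13ad
  sorted[3] = 0bb13ad01b$cbca0
  sorted[4] = 13ad01b$cbca00bb
  sorted[5] = 1b$cbca00bb13ad0
  sorted[6] = 3ad01b$cbca00bb1
  sorted[7] = a00bb13ad01b$cbc
  sorted[8] = ad01b$cbca00bb13
  sorted[9] = b$cbca00bb13ad01
  sorted[10] = b13ad01b$cbca00b
  sorted[11] = bb13ad01b$cbca00
  sorted[12] = bca00bb13ad01b$c
  sorted[13] = ca00bb13ad01b$cb
  sorted[14] = cbca00bb13ad01b$
  sorted[15] = d01b$cbca00bb13a
sorted[11] = bb13ad01b$cbca00

Answer: bb13ad01b$cbca00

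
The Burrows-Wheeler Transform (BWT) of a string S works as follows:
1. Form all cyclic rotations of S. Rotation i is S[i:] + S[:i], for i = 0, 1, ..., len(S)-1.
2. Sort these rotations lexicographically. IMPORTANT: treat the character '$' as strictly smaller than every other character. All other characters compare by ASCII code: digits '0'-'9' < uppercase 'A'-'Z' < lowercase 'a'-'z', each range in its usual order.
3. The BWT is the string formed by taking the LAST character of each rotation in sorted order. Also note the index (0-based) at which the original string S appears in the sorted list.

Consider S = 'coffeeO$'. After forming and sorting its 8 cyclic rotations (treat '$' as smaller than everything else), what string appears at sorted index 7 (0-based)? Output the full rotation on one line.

Answer: offeeO$c

Derivation:
All 8 rotations (rotation i = S[i:]+S[:i]):
  rot[0] = coffeeO$
  rot[1] = offeeO$c
  rot[2] = ffeeO$co
  rot[3] = feeO$cof
  rot[4] = eeO$coff
  rot[5] = eO$coffe
  rot[6] = O$coffee
  rot[7] = $coffeeO
Sorted (with $ < everything):
  sorted[0] = $coffeeO
  sorted[1] = O$coffee
  sorted[2] = coffeeO$
  sorted[3] = eO$coffe
  sorted[4] = eeO$coff
  sorted[5] = feeO$cof
  sorted[6] = ffeeO$co
  sorted[7] = offeeO$c
sorted[7] = offeeO$c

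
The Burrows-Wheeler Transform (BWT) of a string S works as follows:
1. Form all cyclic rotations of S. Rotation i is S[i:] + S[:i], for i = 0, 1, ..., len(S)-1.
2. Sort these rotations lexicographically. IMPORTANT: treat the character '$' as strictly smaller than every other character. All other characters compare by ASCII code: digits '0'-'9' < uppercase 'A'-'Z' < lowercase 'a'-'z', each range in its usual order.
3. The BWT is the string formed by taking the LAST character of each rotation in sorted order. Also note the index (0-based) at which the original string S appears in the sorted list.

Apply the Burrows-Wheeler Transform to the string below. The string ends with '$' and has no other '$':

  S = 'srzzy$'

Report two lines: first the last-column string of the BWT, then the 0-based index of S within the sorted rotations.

Answer: ys$zzr
2

Derivation:
All 6 rotations (rotation i = S[i:]+S[:i]):
  rot[0] = srzzy$
  rot[1] = rzzy$s
  rot[2] = zzy$sr
  rot[3] = zy$srz
  rot[4] = y$srzz
  rot[5] = $srzzy
Sorted (with $ < everything):
  sorted[0] = $srzzy  (last char: 'y')
  sorted[1] = rzzy$s  (last char: 's')
  sorted[2] = srzzy$  (last char: '$')
  sorted[3] = y$srzz  (last char: 'z')
  sorted[4] = zy$srz  (last char: 'z')
  sorted[5] = zzy$sr  (last char: 'r')
Last column: ys$zzr
Original string S is at sorted index 2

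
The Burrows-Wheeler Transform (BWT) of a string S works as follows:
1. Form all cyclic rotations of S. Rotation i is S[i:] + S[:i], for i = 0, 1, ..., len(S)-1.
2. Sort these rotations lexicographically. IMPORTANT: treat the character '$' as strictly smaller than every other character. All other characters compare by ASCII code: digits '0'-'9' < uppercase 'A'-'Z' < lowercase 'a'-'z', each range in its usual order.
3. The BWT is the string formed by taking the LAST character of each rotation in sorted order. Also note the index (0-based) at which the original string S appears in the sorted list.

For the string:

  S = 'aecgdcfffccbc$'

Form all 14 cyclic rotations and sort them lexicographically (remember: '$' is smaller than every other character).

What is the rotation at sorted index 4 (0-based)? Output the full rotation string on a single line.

All 14 rotations (rotation i = S[i:]+S[:i]):
  rot[0] = aecgdcfffccbc$
  rot[1] = ecgdcfffccbc$a
  rot[2] = cgdcfffccbc$ae
  rot[3] = gdcfffccbc$aec
  rot[4] = dcfffccbc$aecg
  rot[5] = cfffccbc$aecgd
  rot[6] = fffccbc$aecgdc
  rot[7] = ffccbc$aecgdcf
  rot[8] = fccbc$aecgdcff
  rot[9] = ccbc$aecgdcfff
  rot[10] = cbc$aecgdcfffc
  rot[11] = bc$aecgdcfffcc
  rot[12] = c$aecgdcfffccb
  rot[13] = $aecgdcfffccbc
Sorted (with $ < everything):
  sorted[0] = $aecgdcfffccbc
  sorted[1] = aecgdcfffccbc$
  sorted[2] = bc$aecgdcfffcc
  sorted[3] = c$aecgdcfffccb
  sorted[4] = cbc$aecgdcfffc
  sorted[5] = ccbc$aecgdcfff
  sorted[6] = cfffccbc$aecgd
  sorted[7] = cgdcfffccbc$ae
  sorted[8] = dcfffccbc$aecg
  sorted[9] = ecgdcfffccbc$a
  sorted[10] = fccbc$aecgdcff
  sorted[11] = ffccbc$aecgdcf
  sorted[12] = fffccbc$aecgdc
  sorted[13] = gdcfffccbc$aec
sorted[4] = cbc$aecgdcfffc

Answer: cbc$aecgdcfffc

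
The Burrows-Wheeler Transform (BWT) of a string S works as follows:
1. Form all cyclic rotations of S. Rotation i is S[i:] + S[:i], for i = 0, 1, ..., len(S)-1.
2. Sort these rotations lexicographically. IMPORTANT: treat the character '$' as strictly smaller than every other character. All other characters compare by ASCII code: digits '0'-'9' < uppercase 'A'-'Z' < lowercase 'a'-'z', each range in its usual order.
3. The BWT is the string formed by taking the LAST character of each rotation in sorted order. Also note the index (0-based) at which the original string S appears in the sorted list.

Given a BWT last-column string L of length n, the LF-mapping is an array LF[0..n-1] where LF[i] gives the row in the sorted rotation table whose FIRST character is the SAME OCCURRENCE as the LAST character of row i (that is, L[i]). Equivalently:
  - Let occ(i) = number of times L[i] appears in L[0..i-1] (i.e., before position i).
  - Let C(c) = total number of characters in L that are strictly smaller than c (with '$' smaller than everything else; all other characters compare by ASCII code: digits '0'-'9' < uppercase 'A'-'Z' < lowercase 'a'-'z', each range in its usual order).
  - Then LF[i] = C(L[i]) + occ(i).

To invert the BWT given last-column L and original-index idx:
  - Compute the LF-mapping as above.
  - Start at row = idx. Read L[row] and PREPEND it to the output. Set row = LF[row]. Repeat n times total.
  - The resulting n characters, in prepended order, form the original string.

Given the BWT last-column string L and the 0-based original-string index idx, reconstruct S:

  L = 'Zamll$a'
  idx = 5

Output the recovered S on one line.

Answer: llamaZ$

Derivation:
LF mapping: 1 2 6 4 5 0 3
Walk LF starting at row 5, prepending L[row]:
  step 1: row=5, L[5]='$', prepend. Next row=LF[5]=0
  step 2: row=0, L[0]='Z', prepend. Next row=LF[0]=1
  step 3: row=1, L[1]='a', prepend. Next row=LF[1]=2
  step 4: row=2, L[2]='m', prepend. Next row=LF[2]=6
  step 5: row=6, L[6]='a', prepend. Next row=LF[6]=3
  step 6: row=3, L[3]='l', prepend. Next row=LF[3]=4
  step 7: row=4, L[4]='l', prepend. Next row=LF[4]=5
Reversed output: llamaZ$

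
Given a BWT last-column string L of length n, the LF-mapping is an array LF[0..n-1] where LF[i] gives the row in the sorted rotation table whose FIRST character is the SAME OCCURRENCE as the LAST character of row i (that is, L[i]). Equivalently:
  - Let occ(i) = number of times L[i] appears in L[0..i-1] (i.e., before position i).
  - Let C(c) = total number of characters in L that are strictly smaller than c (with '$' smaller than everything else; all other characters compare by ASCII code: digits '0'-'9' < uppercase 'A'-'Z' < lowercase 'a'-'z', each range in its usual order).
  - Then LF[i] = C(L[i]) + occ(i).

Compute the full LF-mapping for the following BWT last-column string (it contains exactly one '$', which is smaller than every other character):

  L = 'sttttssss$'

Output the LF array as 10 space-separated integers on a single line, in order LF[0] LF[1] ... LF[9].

Answer: 1 6 7 8 9 2 3 4 5 0

Derivation:
Char counts: '$':1, 's':5, 't':4
C (first-col start): C('$')=0, C('s')=1, C('t')=6
L[0]='s': occ=0, LF[0]=C('s')+0=1+0=1
L[1]='t': occ=0, LF[1]=C('t')+0=6+0=6
L[2]='t': occ=1, LF[2]=C('t')+1=6+1=7
L[3]='t': occ=2, LF[3]=C('t')+2=6+2=8
L[4]='t': occ=3, LF[4]=C('t')+3=6+3=9
L[5]='s': occ=1, LF[5]=C('s')+1=1+1=2
L[6]='s': occ=2, LF[6]=C('s')+2=1+2=3
L[7]='s': occ=3, LF[7]=C('s')+3=1+3=4
L[8]='s': occ=4, LF[8]=C('s')+4=1+4=5
L[9]='$': occ=0, LF[9]=C('$')+0=0+0=0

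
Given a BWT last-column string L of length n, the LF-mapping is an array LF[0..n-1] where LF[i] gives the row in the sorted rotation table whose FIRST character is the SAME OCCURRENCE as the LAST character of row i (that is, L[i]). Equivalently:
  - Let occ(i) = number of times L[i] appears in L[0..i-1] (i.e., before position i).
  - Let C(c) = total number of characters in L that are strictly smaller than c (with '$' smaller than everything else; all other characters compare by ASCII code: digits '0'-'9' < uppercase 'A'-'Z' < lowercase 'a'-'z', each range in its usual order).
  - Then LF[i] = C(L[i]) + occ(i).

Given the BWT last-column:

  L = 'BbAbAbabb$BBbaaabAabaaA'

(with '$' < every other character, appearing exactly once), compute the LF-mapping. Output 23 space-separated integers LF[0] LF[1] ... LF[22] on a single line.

Char counts: '$':1, 'A':4, 'B':3, 'a':7, 'b':8
C (first-col start): C('$')=0, C('A')=1, C('B')=5, C('a')=8, C('b')=15
L[0]='B': occ=0, LF[0]=C('B')+0=5+0=5
L[1]='b': occ=0, LF[1]=C('b')+0=15+0=15
L[2]='A': occ=0, LF[2]=C('A')+0=1+0=1
L[3]='b': occ=1, LF[3]=C('b')+1=15+1=16
L[4]='A': occ=1, LF[4]=C('A')+1=1+1=2
L[5]='b': occ=2, LF[5]=C('b')+2=15+2=17
L[6]='a': occ=0, LF[6]=C('a')+0=8+0=8
L[7]='b': occ=3, LF[7]=C('b')+3=15+3=18
L[8]='b': occ=4, LF[8]=C('b')+4=15+4=19
L[9]='$': occ=0, LF[9]=C('$')+0=0+0=0
L[10]='B': occ=1, LF[10]=C('B')+1=5+1=6
L[11]='B': occ=2, LF[11]=C('B')+2=5+2=7
L[12]='b': occ=5, LF[12]=C('b')+5=15+5=20
L[13]='a': occ=1, LF[13]=C('a')+1=8+1=9
L[14]='a': occ=2, LF[14]=C('a')+2=8+2=10
L[15]='a': occ=3, LF[15]=C('a')+3=8+3=11
L[16]='b': occ=6, LF[16]=C('b')+6=15+6=21
L[17]='A': occ=2, LF[17]=C('A')+2=1+2=3
L[18]='a': occ=4, LF[18]=C('a')+4=8+4=12
L[19]='b': occ=7, LF[19]=C('b')+7=15+7=22
L[20]='a': occ=5, LF[20]=C('a')+5=8+5=13
L[21]='a': occ=6, LF[21]=C('a')+6=8+6=14
L[22]='A': occ=3, LF[22]=C('A')+3=1+3=4

Answer: 5 15 1 16 2 17 8 18 19 0 6 7 20 9 10 11 21 3 12 22 13 14 4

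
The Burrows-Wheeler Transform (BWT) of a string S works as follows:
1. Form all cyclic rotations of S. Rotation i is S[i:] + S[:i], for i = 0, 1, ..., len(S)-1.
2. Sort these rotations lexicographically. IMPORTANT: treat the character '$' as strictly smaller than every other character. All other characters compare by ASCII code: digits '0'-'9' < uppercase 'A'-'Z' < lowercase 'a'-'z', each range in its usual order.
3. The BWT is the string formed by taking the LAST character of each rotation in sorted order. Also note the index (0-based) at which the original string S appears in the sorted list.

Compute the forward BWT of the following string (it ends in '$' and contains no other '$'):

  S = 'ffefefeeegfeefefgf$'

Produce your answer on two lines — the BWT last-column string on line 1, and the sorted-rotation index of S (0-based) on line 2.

All 19 rotations (rotation i = S[i:]+S[:i]):
  rot[0] = ffefefeeegfeefefgf$
  rot[1] = fefefeeegfeefefgf$f
  rot[2] = efefeeegfeefefgf$ff
  rot[3] = fefeeegfeefefgf$ffe
  rot[4] = efeeegfeefefgf$ffef
  rot[5] = feeegfeefefgf$ffefe
  rot[6] = eeegfeefefgf$ffefef
  rot[7] = eegfeefefgf$ffefefe
  rot[8] = egfeefefgf$ffefefee
  rot[9] = gfeefefgf$ffefefeee
  rot[10] = feefefgf$ffefefeeeg
  rot[11] = eefefgf$ffefefeeegf
  rot[12] = efefgf$ffefefeeegfe
  rot[13] = fefgf$ffefefeeegfee
  rot[14] = efgf$ffefefeeegfeef
  rot[15] = fgf$ffefefeeegfeefe
  rot[16] = gf$ffefefeeegfeefef
  rot[17] = f$ffefefeeegfeefefg
  rot[18] = $ffefefeeegfeefefgf
Sorted (with $ < everything):
  sorted[0] = $ffefefeeegfeefefgf  (last char: 'f')
  sorted[1] = eeegfeefefgf$ffefef  (last char: 'f')
  sorted[2] = eefefgf$ffefefeeegf  (last char: 'f')
  sorted[3] = eegfeefefgf$ffefefe  (last char: 'e')
  sorted[4] = efeeegfeefefgf$ffef  (last char: 'f')
  sorted[5] = efefeeegfeefefgf$ff  (last char: 'f')
  sorted[6] = efefgf$ffefefeeegfe  (last char: 'e')
  sorted[7] = efgf$ffefefeeegfeef  (last char: 'f')
  sorted[8] = egfeefefgf$ffefefee  (last char: 'e')
  sorted[9] = f$ffefefeeegfeefefg  (last char: 'g')
  sorted[10] = feeegfeefefgf$ffefe  (last char: 'e')
  sorted[11] = feefefgf$ffefefeeeg  (last char: 'g')
  sorted[12] = fefeeegfeefefgf$ffe  (last char: 'e')
  sorted[13] = fefefeeegfeefefgf$f  (last char: 'f')
  sorted[14] = fefgf$ffefefeeegfee  (last char: 'e')
  sorted[15] = ffefefeeegfeefefgf$  (last char: '$')
  sorted[16] = fgf$ffefefeeegfeefe  (last char: 'e')
  sorted[17] = gf$ffefefeeegfeefef  (last char: 'f')
  sorted[18] = gfeefefgf$ffefefeee  (last char: 'e')
Last column: fffeffefegegefe$efe
Original string S is at sorted index 15

Answer: fffeffefegegefe$efe
15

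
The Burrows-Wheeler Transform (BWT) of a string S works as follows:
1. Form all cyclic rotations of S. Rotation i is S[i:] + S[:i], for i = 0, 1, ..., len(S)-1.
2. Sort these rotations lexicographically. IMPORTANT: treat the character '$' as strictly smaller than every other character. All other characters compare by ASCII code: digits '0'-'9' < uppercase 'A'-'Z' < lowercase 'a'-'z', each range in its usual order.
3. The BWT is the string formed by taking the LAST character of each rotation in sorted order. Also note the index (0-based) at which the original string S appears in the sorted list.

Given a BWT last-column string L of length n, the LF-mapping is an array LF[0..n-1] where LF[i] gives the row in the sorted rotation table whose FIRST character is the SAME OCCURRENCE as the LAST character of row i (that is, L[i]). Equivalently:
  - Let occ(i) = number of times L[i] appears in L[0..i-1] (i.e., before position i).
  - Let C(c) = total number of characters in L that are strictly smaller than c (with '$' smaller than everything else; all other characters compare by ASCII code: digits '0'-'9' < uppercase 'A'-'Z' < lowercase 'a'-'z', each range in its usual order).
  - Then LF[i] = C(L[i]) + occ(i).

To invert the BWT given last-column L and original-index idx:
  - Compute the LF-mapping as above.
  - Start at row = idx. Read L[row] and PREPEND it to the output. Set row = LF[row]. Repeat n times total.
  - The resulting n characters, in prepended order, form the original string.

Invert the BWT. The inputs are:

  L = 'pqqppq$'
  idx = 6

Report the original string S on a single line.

Answer: qqppqp$

Derivation:
LF mapping: 1 4 5 2 3 6 0
Walk LF starting at row 6, prepending L[row]:
  step 1: row=6, L[6]='$', prepend. Next row=LF[6]=0
  step 2: row=0, L[0]='p', prepend. Next row=LF[0]=1
  step 3: row=1, L[1]='q', prepend. Next row=LF[1]=4
  step 4: row=4, L[4]='p', prepend. Next row=LF[4]=3
  step 5: row=3, L[3]='p', prepend. Next row=LF[3]=2
  step 6: row=2, L[2]='q', prepend. Next row=LF[2]=5
  step 7: row=5, L[5]='q', prepend. Next row=LF[5]=6
Reversed output: qqppqp$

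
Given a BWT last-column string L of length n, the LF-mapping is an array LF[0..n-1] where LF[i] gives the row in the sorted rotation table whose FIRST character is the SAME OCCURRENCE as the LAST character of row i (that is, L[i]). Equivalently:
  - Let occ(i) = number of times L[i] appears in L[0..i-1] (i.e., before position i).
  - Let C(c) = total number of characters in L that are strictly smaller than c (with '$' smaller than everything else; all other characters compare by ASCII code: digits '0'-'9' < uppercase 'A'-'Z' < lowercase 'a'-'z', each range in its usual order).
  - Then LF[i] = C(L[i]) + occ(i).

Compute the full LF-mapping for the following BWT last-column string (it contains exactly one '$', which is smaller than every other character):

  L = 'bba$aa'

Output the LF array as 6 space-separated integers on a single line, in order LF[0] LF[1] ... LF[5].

Answer: 4 5 1 0 2 3

Derivation:
Char counts: '$':1, 'a':3, 'b':2
C (first-col start): C('$')=0, C('a')=1, C('b')=4
L[0]='b': occ=0, LF[0]=C('b')+0=4+0=4
L[1]='b': occ=1, LF[1]=C('b')+1=4+1=5
L[2]='a': occ=0, LF[2]=C('a')+0=1+0=1
L[3]='$': occ=0, LF[3]=C('$')+0=0+0=0
L[4]='a': occ=1, LF[4]=C('a')+1=1+1=2
L[5]='a': occ=2, LF[5]=C('a')+2=1+2=3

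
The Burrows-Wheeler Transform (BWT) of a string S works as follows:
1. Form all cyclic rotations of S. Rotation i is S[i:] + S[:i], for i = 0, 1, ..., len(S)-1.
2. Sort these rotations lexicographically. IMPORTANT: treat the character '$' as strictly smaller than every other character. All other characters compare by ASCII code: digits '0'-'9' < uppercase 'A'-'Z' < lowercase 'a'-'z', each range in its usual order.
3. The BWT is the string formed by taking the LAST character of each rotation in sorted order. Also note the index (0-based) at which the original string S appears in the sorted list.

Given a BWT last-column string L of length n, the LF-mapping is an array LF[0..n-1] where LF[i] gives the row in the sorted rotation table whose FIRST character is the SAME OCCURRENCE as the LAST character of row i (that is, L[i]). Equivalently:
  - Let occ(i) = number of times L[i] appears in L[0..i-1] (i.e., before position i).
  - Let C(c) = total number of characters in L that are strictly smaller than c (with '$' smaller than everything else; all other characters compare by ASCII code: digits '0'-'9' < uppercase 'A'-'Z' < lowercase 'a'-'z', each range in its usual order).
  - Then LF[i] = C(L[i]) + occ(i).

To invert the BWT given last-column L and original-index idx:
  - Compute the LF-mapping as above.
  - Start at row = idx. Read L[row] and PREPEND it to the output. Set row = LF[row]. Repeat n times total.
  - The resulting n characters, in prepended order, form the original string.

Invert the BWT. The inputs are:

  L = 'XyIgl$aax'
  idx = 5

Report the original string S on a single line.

LF mapping: 2 8 1 5 6 0 3 4 7
Walk LF starting at row 5, prepending L[row]:
  step 1: row=5, L[5]='$', prepend. Next row=LF[5]=0
  step 2: row=0, L[0]='X', prepend. Next row=LF[0]=2
  step 3: row=2, L[2]='I', prepend. Next row=LF[2]=1
  step 4: row=1, L[1]='y', prepend. Next row=LF[1]=8
  step 5: row=8, L[8]='x', prepend. Next row=LF[8]=7
  step 6: row=7, L[7]='a', prepend. Next row=LF[7]=4
  step 7: row=4, L[4]='l', prepend. Next row=LF[4]=6
  step 8: row=6, L[6]='a', prepend. Next row=LF[6]=3
  step 9: row=3, L[3]='g', prepend. Next row=LF[3]=5
Reversed output: galaxyIX$

Answer: galaxyIX$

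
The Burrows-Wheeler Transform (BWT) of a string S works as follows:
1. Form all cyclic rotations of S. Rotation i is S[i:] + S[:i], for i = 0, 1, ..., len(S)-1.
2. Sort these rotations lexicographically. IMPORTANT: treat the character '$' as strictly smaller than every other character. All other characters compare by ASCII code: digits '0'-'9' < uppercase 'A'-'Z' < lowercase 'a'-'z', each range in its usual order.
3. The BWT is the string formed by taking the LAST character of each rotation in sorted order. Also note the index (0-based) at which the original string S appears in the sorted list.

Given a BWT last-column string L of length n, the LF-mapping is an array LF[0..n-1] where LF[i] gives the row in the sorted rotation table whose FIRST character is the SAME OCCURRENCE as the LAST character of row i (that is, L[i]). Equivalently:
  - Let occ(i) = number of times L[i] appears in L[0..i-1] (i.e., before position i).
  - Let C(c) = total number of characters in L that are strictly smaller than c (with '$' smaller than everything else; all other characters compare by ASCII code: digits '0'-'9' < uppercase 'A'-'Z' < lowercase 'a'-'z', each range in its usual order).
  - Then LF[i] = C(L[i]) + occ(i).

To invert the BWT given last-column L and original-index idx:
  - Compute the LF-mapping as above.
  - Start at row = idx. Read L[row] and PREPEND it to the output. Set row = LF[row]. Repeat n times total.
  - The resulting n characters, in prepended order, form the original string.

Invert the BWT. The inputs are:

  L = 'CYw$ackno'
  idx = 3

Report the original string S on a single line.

LF mapping: 1 2 8 0 3 4 5 6 7
Walk LF starting at row 3, prepending L[row]:
  step 1: row=3, L[3]='$', prepend. Next row=LF[3]=0
  step 2: row=0, L[0]='C', prepend. Next row=LF[0]=1
  step 3: row=1, L[1]='Y', prepend. Next row=LF[1]=2
  step 4: row=2, L[2]='w', prepend. Next row=LF[2]=8
  step 5: row=8, L[8]='o', prepend. Next row=LF[8]=7
  step 6: row=7, L[7]='n', prepend. Next row=LF[7]=6
  step 7: row=6, L[6]='k', prepend. Next row=LF[6]=5
  step 8: row=5, L[5]='c', prepend. Next row=LF[5]=4
  step 9: row=4, L[4]='a', prepend. Next row=LF[4]=3
Reversed output: acknowYC$

Answer: acknowYC$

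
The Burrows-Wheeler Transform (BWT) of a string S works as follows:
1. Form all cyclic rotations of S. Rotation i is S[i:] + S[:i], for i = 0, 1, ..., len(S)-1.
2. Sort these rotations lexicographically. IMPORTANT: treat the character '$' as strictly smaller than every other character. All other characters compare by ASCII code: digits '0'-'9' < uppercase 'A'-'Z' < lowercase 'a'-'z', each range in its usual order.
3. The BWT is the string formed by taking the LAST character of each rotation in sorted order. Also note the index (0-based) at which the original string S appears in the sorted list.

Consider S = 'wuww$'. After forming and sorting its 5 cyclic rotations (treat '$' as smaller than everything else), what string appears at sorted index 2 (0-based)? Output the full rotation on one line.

All 5 rotations (rotation i = S[i:]+S[:i]):
  rot[0] = wuww$
  rot[1] = uww$w
  rot[2] = ww$wu
  rot[3] = w$wuw
  rot[4] = $wuww
Sorted (with $ < everything):
  sorted[0] = $wuww
  sorted[1] = uww$w
  sorted[2] = w$wuw
  sorted[3] = wuww$
  sorted[4] = ww$wu
sorted[2] = w$wuw

Answer: w$wuw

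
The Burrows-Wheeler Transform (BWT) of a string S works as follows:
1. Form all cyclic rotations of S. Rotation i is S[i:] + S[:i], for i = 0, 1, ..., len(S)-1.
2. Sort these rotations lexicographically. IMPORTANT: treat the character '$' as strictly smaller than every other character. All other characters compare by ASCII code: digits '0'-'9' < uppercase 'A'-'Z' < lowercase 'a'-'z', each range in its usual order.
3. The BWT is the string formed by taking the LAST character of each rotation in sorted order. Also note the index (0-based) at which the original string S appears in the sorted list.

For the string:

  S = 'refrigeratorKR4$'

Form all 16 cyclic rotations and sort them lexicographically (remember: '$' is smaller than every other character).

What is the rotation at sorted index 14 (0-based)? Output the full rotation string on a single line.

Answer: rigeratorKR4$ref

Derivation:
All 16 rotations (rotation i = S[i:]+S[:i]):
  rot[0] = refrigeratorKR4$
  rot[1] = efrigeratorKR4$r
  rot[2] = frigeratorKR4$re
  rot[3] = rigeratorKR4$ref
  rot[4] = igeratorKR4$refr
  rot[5] = geratorKR4$refri
  rot[6] = eratorKR4$refrig
  rot[7] = ratorKR4$refrige
  rot[8] = atorKR4$refriger
  rot[9] = torKR4$refrigera
  rot[10] = orKR4$refrigerat
  rot[11] = rKR4$refrigerato
  rot[12] = KR4$refrigerator
  rot[13] = R4$refrigeratorK
  rot[14] = 4$refrigeratorKR
  rot[15] = $refrigeratorKR4
Sorted (with $ < everything):
  sorted[0] = $refrigeratorKR4
  sorted[1] = 4$refrigeratorKR
  sorted[2] = KR4$refrigerator
  sorted[3] = R4$refrigeratorK
  sorted[4] = atorKR4$refriger
  sorted[5] = efrigeratorKR4$r
  sorted[6] = eratorKR4$refrig
  sorted[7] = frigeratorKR4$re
  sorted[8] = geratorKR4$refri
  sorted[9] = igeratorKR4$refr
  sorted[10] = orKR4$refrigerat
  sorted[11] = rKR4$refrigerato
  sorted[12] = ratorKR4$refrige
  sorted[13] = refrigeratorKR4$
  sorted[14] = rigeratorKR4$ref
  sorted[15] = torKR4$refrigera
sorted[14] = rigeratorKR4$ref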